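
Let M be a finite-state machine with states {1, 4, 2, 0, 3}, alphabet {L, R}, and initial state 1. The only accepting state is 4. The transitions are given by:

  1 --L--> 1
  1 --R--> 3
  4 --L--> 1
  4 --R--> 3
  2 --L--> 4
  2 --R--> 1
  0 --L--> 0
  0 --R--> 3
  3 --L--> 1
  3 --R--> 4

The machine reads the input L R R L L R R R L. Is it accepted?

start at 1
read 'L': 1 → 1
read 'R': 1 → 3
read 'R': 3 → 4
read 'L': 4 → 1
read 'L': 1 → 1
read 'R': 1 → 3
read 'R': 3 → 4
read 'R': 4 → 3
read 'L': 3 → 1
End state 1 is not accepting.

No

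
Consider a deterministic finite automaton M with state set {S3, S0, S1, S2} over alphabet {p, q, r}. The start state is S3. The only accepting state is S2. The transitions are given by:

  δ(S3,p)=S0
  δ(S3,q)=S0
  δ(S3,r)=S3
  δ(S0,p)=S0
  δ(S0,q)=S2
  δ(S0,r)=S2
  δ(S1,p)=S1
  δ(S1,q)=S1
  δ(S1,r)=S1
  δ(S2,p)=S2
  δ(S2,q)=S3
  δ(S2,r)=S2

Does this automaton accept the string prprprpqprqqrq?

Trace: S3 -p-> S0 -r-> S2 -p-> S2 -r-> S2 -p-> S2 -r-> S2 -p-> S2 -q-> S3 -p-> S0 -r-> S2 -q-> S3 -q-> S0 -r-> S2 -q-> S3
End state S3 is not accepting.

No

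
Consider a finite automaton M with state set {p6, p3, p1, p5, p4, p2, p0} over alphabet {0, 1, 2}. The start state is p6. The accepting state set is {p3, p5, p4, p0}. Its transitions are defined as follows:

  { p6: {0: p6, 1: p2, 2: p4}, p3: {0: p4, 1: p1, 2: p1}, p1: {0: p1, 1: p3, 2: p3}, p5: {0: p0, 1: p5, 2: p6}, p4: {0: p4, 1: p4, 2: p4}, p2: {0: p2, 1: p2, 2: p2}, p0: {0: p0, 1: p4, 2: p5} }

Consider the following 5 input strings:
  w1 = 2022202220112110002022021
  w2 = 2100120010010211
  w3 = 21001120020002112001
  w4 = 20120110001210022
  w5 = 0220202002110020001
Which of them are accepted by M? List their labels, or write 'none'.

w1: Trace: p6 -2-> p4 -0-> p4 -2-> p4 -2-> p4 -2-> p4 -0-> p4 -2-> p4 -2-> p4 -2-> p4 -0-> p4 -1-> p4 -1-> p4 -2-> p4 -1-> p4 -1-> p4 -0-> p4 -0-> p4 -0-> p4 -2-> p4 -0-> p4 -2-> p4 -2-> p4 -0-> p4 -2-> p4 -1-> p4  → end p4, accepted
w2: Trace: p6 -2-> p4 -1-> p4 -0-> p4 -0-> p4 -1-> p4 -2-> p4 -0-> p4 -0-> p4 -1-> p4 -0-> p4 -0-> p4 -1-> p4 -0-> p4 -2-> p4 -1-> p4 -1-> p4  → end p4, accepted
w3: Trace: p6 -2-> p4 -1-> p4 -0-> p4 -0-> p4 -1-> p4 -1-> p4 -2-> p4 -0-> p4 -0-> p4 -2-> p4 -0-> p4 -0-> p4 -0-> p4 -2-> p4 -1-> p4 -1-> p4 -2-> p4 -0-> p4 -0-> p4 -1-> p4  → end p4, accepted
w4: Trace: p6 -2-> p4 -0-> p4 -1-> p4 -2-> p4 -0-> p4 -1-> p4 -1-> p4 -0-> p4 -0-> p4 -0-> p4 -1-> p4 -2-> p4 -1-> p4 -0-> p4 -0-> p4 -2-> p4 -2-> p4  → end p4, accepted
w5: Trace: p6 -0-> p6 -2-> p4 -2-> p4 -0-> p4 -2-> p4 -0-> p4 -2-> p4 -0-> p4 -0-> p4 -2-> p4 -1-> p4 -1-> p4 -0-> p4 -0-> p4 -2-> p4 -0-> p4 -0-> p4 -0-> p4 -1-> p4  → end p4, accepted

w1, w2, w3, w4, w5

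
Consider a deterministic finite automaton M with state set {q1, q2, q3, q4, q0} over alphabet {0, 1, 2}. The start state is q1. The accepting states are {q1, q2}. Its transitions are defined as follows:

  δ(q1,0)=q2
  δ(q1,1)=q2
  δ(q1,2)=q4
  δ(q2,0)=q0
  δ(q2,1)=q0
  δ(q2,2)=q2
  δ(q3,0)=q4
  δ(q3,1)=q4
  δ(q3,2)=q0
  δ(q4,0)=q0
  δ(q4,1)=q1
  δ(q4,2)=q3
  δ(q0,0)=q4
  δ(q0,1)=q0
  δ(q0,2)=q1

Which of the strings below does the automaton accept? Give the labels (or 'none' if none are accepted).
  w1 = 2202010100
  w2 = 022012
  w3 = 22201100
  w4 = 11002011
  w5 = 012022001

w2, w5

w1: q1 → q4 → q3 → q4 → q3 → q4 → q1 → q2 → q0 → q4 → q0  → end q0, rejected
w2: q1 → q2 → q2 → q2 → q0 → q0 → q1  → end q1, accepted
w3: q1 → q4 → q3 → q0 → q4 → q1 → q2 → q0 → q4  → end q4, rejected
w4: q1 → q2 → q0 → q4 → q0 → q1 → q2 → q0 → q0  → end q0, rejected
w5: q1 → q2 → q0 → q1 → q2 → q2 → q2 → q0 → q4 → q1  → end q1, accepted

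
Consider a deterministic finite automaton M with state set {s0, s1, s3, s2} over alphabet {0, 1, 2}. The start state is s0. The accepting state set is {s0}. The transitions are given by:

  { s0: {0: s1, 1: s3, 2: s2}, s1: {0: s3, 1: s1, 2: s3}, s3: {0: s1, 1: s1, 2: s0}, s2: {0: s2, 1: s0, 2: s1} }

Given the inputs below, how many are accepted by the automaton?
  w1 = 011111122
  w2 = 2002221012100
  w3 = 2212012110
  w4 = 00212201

2

w1: Trace: s0 -0-> s1 -1-> s1 -1-> s1 -1-> s1 -1-> s1 -1-> s1 -1-> s1 -2-> s3 -2-> s0  → end s0, accepted
w2: Trace: s0 -2-> s2 -0-> s2 -0-> s2 -2-> s1 -2-> s3 -2-> s0 -1-> s3 -0-> s1 -1-> s1 -2-> s3 -1-> s1 -0-> s3 -0-> s1  → end s1, rejected
w3: Trace: s0 -2-> s2 -2-> s1 -1-> s1 -2-> s3 -0-> s1 -1-> s1 -2-> s3 -1-> s1 -1-> s1 -0-> s3  → end s3, rejected
w4: Trace: s0 -0-> s1 -0-> s3 -2-> s0 -1-> s3 -2-> s0 -2-> s2 -0-> s2 -1-> s0  → end s0, accepted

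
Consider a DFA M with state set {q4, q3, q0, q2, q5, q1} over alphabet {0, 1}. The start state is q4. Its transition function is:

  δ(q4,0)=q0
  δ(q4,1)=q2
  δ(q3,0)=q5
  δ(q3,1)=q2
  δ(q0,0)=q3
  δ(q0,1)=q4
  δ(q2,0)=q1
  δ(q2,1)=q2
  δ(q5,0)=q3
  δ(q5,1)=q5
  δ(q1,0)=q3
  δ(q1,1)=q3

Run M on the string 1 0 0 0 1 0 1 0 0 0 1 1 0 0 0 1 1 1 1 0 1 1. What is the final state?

Trace: q4 -1-> q2 -0-> q1 -0-> q3 -0-> q5 -1-> q5 -0-> q3 -1-> q2 -0-> q1 -0-> q3 -0-> q5 -1-> q5 -1-> q5 -0-> q3 -0-> q5 -0-> q3 -1-> q2 -1-> q2 -1-> q2 -1-> q2 -0-> q1 -1-> q3 -1-> q2

q2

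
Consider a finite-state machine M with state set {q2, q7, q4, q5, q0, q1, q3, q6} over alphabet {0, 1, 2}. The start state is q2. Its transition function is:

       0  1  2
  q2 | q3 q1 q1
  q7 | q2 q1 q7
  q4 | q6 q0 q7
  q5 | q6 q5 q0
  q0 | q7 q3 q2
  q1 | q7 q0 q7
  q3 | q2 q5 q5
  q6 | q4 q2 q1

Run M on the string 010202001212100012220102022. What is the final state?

q7

Trace: q2 -0-> q3 -1-> q5 -0-> q6 -2-> q1 -0-> q7 -2-> q7 -0-> q2 -0-> q3 -1-> q5 -2-> q0 -1-> q3 -2-> q5 -1-> q5 -0-> q6 -0-> q4 -0-> q6 -1-> q2 -2-> q1 -2-> q7 -2-> q7 -0-> q2 -1-> q1 -0-> q7 -2-> q7 -0-> q2 -2-> q1 -2-> q7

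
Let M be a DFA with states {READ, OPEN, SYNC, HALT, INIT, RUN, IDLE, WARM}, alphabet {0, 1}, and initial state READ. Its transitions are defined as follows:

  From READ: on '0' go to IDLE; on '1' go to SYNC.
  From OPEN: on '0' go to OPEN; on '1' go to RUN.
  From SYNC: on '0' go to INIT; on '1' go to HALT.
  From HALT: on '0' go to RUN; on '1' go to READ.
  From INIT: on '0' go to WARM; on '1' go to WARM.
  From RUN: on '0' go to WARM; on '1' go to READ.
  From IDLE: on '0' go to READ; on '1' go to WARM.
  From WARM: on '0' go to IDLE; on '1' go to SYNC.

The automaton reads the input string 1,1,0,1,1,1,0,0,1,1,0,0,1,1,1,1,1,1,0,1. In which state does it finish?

READ → SYNC → HALT → RUN → READ → SYNC → HALT → RUN → WARM → SYNC → HALT → RUN → WARM → SYNC → HALT → READ → SYNC → HALT → READ → IDLE → WARM

WARM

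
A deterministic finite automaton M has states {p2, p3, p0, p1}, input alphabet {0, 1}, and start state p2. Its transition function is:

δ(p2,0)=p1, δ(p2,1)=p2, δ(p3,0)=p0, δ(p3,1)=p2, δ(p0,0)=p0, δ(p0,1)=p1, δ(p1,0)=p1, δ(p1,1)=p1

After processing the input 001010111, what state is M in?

p1

p2 → p1 → p1 → p1 → p1 → p1 → p1 → p1 → p1 → p1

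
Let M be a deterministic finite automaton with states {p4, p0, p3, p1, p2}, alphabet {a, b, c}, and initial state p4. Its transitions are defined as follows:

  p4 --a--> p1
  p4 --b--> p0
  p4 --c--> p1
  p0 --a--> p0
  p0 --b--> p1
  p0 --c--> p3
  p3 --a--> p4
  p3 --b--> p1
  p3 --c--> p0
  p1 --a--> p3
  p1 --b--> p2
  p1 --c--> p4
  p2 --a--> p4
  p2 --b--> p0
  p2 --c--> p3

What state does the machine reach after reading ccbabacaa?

p0

Trace: p4 -c-> p1 -c-> p4 -b-> p0 -a-> p0 -b-> p1 -a-> p3 -c-> p0 -a-> p0 -a-> p0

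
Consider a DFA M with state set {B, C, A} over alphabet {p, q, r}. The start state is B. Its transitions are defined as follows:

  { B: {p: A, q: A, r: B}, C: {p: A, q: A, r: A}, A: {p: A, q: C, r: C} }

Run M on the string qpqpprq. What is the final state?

A

B → A → A → C → A → A → C → A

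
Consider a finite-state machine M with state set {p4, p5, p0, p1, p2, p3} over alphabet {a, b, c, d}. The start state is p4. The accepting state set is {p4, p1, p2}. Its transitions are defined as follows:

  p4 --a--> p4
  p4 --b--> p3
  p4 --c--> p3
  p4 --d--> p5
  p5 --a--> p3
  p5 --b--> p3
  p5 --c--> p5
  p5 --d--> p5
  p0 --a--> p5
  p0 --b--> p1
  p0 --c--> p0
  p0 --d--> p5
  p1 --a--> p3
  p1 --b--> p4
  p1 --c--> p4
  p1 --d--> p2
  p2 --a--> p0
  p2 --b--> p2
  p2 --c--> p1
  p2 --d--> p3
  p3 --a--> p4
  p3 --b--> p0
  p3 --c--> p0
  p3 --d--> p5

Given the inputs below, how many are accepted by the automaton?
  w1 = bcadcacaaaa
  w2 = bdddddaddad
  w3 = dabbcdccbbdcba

2

w1: p4 → p3 → p0 → p5 → p5 → p5 → p3 → p0 → p5 → p3 → p4 → p4  → end p4, accepted
w2: p4 → p3 → p5 → p5 → p5 → p5 → p5 → p3 → p5 → p5 → p3 → p5  → end p5, rejected
w3: p4 → p5 → p3 → p0 → p1 → p4 → p5 → p5 → p5 → p3 → p0 → p5 → p5 → p3 → p4  → end p4, accepted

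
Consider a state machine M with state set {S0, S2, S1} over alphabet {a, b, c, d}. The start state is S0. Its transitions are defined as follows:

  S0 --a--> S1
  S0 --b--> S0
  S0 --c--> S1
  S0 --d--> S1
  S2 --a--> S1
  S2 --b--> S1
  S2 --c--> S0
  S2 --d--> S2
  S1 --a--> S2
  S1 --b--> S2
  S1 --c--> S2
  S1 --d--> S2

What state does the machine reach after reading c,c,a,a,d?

Trace: S0 -c-> S1 -c-> S2 -a-> S1 -a-> S2 -d-> S2

S2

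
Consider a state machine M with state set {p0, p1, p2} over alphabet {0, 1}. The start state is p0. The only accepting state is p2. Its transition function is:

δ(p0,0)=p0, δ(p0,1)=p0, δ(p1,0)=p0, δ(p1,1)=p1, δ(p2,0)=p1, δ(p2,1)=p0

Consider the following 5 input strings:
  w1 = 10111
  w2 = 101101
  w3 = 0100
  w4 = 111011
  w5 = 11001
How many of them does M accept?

w1: Trace: p0 -1-> p0 -0-> p0 -1-> p0 -1-> p0 -1-> p0  → end p0, rejected
w2: Trace: p0 -1-> p0 -0-> p0 -1-> p0 -1-> p0 -0-> p0 -1-> p0  → end p0, rejected
w3: Trace: p0 -0-> p0 -1-> p0 -0-> p0 -0-> p0  → end p0, rejected
w4: Trace: p0 -1-> p0 -1-> p0 -1-> p0 -0-> p0 -1-> p0 -1-> p0  → end p0, rejected
w5: Trace: p0 -1-> p0 -1-> p0 -0-> p0 -0-> p0 -1-> p0  → end p0, rejected

0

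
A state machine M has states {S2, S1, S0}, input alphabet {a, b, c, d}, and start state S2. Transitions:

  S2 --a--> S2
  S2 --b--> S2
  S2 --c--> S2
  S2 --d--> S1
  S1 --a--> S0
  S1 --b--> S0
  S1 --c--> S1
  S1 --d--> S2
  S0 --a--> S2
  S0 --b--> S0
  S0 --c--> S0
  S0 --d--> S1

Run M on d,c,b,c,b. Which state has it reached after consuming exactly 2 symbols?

S2 → S1 → S1
After 2 symbols: S1.

S1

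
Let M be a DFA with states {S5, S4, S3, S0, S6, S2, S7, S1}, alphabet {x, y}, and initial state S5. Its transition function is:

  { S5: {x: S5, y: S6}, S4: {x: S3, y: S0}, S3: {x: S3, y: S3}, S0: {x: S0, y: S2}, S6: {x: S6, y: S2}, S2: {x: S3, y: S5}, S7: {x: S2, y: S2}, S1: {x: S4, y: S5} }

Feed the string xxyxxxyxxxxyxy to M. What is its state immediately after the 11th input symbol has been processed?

S3

Trace: S5 -x-> S5 -x-> S5 -y-> S6 -x-> S6 -x-> S6 -x-> S6 -y-> S2 -x-> S3 -x-> S3 -x-> S3 -x-> S3
After 11 symbols: S3.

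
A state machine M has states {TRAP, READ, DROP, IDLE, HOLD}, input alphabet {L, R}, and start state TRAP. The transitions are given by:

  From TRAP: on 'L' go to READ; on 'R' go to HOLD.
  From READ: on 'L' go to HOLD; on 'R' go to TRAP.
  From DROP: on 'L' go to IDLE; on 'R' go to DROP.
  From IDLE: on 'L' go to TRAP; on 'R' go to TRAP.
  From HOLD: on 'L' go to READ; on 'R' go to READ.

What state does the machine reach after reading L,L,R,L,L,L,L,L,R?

READ

start at TRAP
read 'L': TRAP → READ
read 'L': READ → HOLD
read 'R': HOLD → READ
read 'L': READ → HOLD
read 'L': HOLD → READ
read 'L': READ → HOLD
read 'L': HOLD → READ
read 'L': READ → HOLD
read 'R': HOLD → READ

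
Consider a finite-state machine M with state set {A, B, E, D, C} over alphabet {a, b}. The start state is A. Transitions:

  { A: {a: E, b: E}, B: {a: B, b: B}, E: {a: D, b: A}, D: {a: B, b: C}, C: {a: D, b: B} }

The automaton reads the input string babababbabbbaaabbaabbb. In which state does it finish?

start at A
read 'b': A → E
read 'a': E → D
read 'b': D → C
read 'a': C → D
read 'b': D → C
read 'a': C → D
read 'b': D → C
read 'b': C → B
read 'a': B → B
read 'b': B → B
read 'b': B → B
read 'b': B → B
read 'a': B → B
read 'a': B → B
read 'a': B → B
read 'b': B → B
read 'b': B → B
read 'a': B → B
read 'a': B → B
read 'b': B → B
read 'b': B → B
read 'b': B → B

B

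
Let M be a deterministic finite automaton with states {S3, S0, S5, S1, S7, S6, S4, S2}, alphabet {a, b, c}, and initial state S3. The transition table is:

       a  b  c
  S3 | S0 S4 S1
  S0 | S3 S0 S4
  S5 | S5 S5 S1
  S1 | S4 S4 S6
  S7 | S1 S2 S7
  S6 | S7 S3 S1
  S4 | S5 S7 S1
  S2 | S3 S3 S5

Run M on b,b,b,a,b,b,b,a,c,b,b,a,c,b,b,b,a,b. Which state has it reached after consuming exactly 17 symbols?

S1

start at S3
read 'b': S3 → S4
read 'b': S4 → S7
read 'b': S7 → S2
read 'a': S2 → S3
read 'b': S3 → S4
read 'b': S4 → S7
read 'b': S7 → S2
read 'a': S2 → S3
read 'c': S3 → S1
read 'b': S1 → S4
read 'b': S4 → S7
read 'a': S7 → S1
read 'c': S1 → S6
read 'b': S6 → S3
read 'b': S3 → S4
read 'b': S4 → S7
read 'a': S7 → S1
After 17 symbols: S1.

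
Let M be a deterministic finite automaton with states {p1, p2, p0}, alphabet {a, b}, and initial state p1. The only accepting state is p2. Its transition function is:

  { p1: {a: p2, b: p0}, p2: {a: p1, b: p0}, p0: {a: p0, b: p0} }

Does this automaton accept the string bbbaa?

p1 → p0 → p0 → p0 → p0 → p0
End state p0 is not accepting.

No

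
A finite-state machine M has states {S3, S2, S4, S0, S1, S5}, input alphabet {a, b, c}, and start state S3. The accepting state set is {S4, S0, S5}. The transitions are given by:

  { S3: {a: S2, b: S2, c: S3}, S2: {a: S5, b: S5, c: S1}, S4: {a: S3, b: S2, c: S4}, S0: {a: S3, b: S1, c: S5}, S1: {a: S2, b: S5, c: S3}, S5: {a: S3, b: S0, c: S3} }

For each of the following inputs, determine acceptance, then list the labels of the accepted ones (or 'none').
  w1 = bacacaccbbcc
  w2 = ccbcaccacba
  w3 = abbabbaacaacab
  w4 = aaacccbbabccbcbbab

w1:
  start at S3
  read 'b': S3 → S2
  read 'a': S2 → S5
  read 'c': S5 → S3
  read 'a': S3 → S2
  read 'c': S2 → S1
  read 'a': S1 → S2
  read 'c': S2 → S1
  read 'c': S1 → S3
  read 'b': S3 → S2
  read 'b': S2 → S5
  read 'c': S5 → S3
  read 'c': S3 → S3
  end S3, rejected
w2:
  start at S3
  read 'c': S3 → S3
  read 'c': S3 → S3
  read 'b': S3 → S2
  read 'c': S2 → S1
  read 'a': S1 → S2
  read 'c': S2 → S1
  read 'c': S1 → S3
  read 'a': S3 → S2
  read 'c': S2 → S1
  read 'b': S1 → S5
  read 'a': S5 → S3
  end S3, rejected
w3:
  start at S3
  read 'a': S3 → S2
  read 'b': S2 → S5
  read 'b': S5 → S0
  read 'a': S0 → S3
  read 'b': S3 → S2
  read 'b': S2 → S5
  read 'a': S5 → S3
  read 'a': S3 → S2
  read 'c': S2 → S1
  read 'a': S1 → S2
  read 'a': S2 → S5
  read 'c': S5 → S3
  read 'a': S3 → S2
  read 'b': S2 → S5
  end S5, accepted
w4:
  start at S3
  read 'a': S3 → S2
  read 'a': S2 → S5
  read 'a': S5 → S3
  read 'c': S3 → S3
  read 'c': S3 → S3
  read 'c': S3 → S3
  read 'b': S3 → S2
  read 'b': S2 → S5
  read 'a': S5 → S3
  read 'b': S3 → S2
  read 'c': S2 → S1
  read 'c': S1 → S3
  read 'b': S3 → S2
  read 'c': S2 → S1
  read 'b': S1 → S5
  read 'b': S5 → S0
  read 'a': S0 → S3
  read 'b': S3 → S2
  end S2, rejected

w3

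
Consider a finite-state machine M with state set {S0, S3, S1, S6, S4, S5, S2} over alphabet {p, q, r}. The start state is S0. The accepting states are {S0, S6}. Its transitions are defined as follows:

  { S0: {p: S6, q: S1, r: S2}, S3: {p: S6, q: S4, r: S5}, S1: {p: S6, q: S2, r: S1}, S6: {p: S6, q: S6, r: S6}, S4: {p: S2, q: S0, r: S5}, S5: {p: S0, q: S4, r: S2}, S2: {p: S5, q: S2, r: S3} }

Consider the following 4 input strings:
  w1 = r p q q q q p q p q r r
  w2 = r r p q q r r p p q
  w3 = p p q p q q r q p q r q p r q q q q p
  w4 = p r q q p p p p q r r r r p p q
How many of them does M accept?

w1:
  start at S0
  read 'r': S0 → S2
  read 'p': S2 → S5
  read 'q': S5 → S4
  read 'q': S4 → S0
  read 'q': S0 → S1
  read 'q': S1 → S2
  read 'p': S2 → S5
  read 'q': S5 → S4
  read 'p': S4 → S2
  read 'q': S2 → S2
  read 'r': S2 → S3
  read 'r': S3 → S5
  end S5, rejected
w2:
  start at S0
  read 'r': S0 → S2
  read 'r': S2 → S3
  read 'p': S3 → S6
  read 'q': S6 → S6
  read 'q': S6 → S6
  read 'r': S6 → S6
  read 'r': S6 → S6
  read 'p': S6 → S6
  read 'p': S6 → S6
  read 'q': S6 → S6
  end S6, accepted
w3:
  start at S0
  read 'p': S0 → S6
  read 'p': S6 → S6
  read 'q': S6 → S6
  read 'p': S6 → S6
  read 'q': S6 → S6
  read 'q': S6 → S6
  read 'r': S6 → S6
  read 'q': S6 → S6
  read 'p': S6 → S6
  read 'q': S6 → S6
  read 'r': S6 → S6
  read 'q': S6 → S6
  read 'p': S6 → S6
  read 'r': S6 → S6
  read 'q': S6 → S6
  read 'q': S6 → S6
  read 'q': S6 → S6
  read 'q': S6 → S6
  read 'p': S6 → S6
  end S6, accepted
w4:
  start at S0
  read 'p': S0 → S6
  read 'r': S6 → S6
  read 'q': S6 → S6
  read 'q': S6 → S6
  read 'p': S6 → S6
  read 'p': S6 → S6
  read 'p': S6 → S6
  read 'p': S6 → S6
  read 'q': S6 → S6
  read 'r': S6 → S6
  read 'r': S6 → S6
  read 'r': S6 → S6
  read 'r': S6 → S6
  read 'p': S6 → S6
  read 'p': S6 → S6
  read 'q': S6 → S6
  end S6, accepted

3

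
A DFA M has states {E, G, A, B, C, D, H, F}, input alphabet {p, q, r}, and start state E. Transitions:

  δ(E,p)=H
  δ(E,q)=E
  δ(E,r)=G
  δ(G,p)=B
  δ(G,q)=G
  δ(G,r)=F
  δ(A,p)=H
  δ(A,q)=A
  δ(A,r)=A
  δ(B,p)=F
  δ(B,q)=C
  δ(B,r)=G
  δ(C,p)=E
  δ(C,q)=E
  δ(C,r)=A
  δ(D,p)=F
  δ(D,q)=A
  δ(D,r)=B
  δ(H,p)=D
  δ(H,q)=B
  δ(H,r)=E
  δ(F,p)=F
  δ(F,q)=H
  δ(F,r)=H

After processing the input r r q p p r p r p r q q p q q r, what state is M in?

G

Trace: E -r-> G -r-> F -q-> H -p-> D -p-> F -r-> H -p-> D -r-> B -p-> F -r-> H -q-> B -q-> C -p-> E -q-> E -q-> E -r-> G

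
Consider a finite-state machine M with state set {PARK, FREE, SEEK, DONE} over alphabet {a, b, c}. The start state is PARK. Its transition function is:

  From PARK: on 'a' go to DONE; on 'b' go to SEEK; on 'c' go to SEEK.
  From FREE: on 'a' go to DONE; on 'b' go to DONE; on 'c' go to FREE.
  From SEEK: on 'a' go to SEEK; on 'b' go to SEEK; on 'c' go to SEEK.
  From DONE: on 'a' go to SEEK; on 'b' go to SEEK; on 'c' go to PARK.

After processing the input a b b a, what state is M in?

SEEK

PARK → DONE → SEEK → SEEK → SEEK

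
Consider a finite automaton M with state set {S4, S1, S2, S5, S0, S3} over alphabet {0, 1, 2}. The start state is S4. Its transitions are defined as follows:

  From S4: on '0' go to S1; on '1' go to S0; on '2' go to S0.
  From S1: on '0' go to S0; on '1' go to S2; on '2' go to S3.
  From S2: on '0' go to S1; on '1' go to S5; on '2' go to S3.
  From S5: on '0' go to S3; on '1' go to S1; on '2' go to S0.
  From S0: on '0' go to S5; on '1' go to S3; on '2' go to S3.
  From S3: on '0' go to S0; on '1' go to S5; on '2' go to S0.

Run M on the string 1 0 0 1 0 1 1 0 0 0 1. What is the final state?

S5

Trace: S4 -1-> S0 -0-> S5 -0-> S3 -1-> S5 -0-> S3 -1-> S5 -1-> S1 -0-> S0 -0-> S5 -0-> S3 -1-> S5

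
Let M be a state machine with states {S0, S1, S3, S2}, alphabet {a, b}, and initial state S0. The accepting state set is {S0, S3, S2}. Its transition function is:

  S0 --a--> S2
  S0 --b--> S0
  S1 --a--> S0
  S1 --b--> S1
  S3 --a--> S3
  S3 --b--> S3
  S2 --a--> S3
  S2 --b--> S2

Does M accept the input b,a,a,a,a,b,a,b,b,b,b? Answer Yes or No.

S0 → S0 → S2 → S3 → S3 → S3 → S3 → S3 → S3 → S3 → S3 → S3
End state S3 is accepting.

Yes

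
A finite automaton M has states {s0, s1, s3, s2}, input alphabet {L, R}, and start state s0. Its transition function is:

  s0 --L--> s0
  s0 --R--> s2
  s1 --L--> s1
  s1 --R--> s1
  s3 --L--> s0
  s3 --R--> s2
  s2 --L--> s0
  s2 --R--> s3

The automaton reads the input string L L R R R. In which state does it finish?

start at s0
read 'L': s0 → s0
read 'L': s0 → s0
read 'R': s0 → s2
read 'R': s2 → s3
read 'R': s3 → s2

s2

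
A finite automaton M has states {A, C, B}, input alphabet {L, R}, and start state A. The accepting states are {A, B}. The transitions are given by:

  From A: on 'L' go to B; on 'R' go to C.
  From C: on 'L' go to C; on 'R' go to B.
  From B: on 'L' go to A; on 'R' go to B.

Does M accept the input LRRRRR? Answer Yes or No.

Yes

start at A
read 'L': A → B
read 'R': B → B
read 'R': B → B
read 'R': B → B
read 'R': B → B
read 'R': B → B
End state B is accepting.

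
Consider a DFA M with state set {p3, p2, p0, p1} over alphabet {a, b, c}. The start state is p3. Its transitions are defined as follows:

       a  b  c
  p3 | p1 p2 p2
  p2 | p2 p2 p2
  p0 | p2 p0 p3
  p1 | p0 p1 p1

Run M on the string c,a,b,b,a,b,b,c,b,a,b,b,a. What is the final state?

start at p3
read 'c': p3 → p2
read 'a': p2 → p2
read 'b': p2 → p2
read 'b': p2 → p2
read 'a': p2 → p2
read 'b': p2 → p2
read 'b': p2 → p2
read 'c': p2 → p2
read 'b': p2 → p2
read 'a': p2 → p2
read 'b': p2 → p2
read 'b': p2 → p2
read 'a': p2 → p2

p2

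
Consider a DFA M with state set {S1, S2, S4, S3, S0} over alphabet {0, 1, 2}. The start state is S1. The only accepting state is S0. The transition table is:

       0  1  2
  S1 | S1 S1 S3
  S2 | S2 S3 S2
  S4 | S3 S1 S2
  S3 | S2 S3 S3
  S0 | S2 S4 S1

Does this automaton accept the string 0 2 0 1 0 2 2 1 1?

Trace: S1 -0-> S1 -2-> S3 -0-> S2 -1-> S3 -0-> S2 -2-> S2 -2-> S2 -1-> S3 -1-> S3
End state S3 is not accepting.

No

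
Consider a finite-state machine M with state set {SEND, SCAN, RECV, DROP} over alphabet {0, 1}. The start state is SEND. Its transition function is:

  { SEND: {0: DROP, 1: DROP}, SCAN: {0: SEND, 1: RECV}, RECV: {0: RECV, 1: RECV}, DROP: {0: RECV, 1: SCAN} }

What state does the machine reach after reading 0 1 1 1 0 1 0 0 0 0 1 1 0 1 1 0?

start at SEND
read '0': SEND → DROP
read '1': DROP → SCAN
read '1': SCAN → RECV
read '1': RECV → RECV
read '0': RECV → RECV
read '1': RECV → RECV
read '0': RECV → RECV
read '0': RECV → RECV
read '0': RECV → RECV
read '0': RECV → RECV
read '1': RECV → RECV
read '1': RECV → RECV
read '0': RECV → RECV
read '1': RECV → RECV
read '1': RECV → RECV
read '0': RECV → RECV

RECV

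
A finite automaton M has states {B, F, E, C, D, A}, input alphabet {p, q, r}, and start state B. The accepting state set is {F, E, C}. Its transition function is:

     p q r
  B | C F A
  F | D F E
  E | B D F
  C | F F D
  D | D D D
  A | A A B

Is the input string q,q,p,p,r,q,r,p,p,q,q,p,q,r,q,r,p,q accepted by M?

start at B
read 'q': B → F
read 'q': F → F
read 'p': F → D
read 'p': D → D
read 'r': D → D
read 'q': D → D
read 'r': D → D
read 'p': D → D
read 'p': D → D
read 'q': D → D
read 'q': D → D
read 'p': D → D
read 'q': D → D
read 'r': D → D
read 'q': D → D
read 'r': D → D
read 'p': D → D
read 'q': D → D
End state D is not accepting.

No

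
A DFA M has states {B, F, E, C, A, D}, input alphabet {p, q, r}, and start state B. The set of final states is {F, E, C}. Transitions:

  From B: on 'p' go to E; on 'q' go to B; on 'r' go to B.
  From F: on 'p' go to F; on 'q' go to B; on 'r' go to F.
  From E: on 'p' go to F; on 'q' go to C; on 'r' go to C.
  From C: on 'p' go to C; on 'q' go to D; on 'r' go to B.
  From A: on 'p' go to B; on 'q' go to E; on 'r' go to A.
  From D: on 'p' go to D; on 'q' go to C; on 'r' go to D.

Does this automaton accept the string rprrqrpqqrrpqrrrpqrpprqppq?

No

Trace: B -r-> B -p-> E -r-> C -r-> B -q-> B -r-> B -p-> E -q-> C -q-> D -r-> D -r-> D -p-> D -q-> C -r-> B -r-> B -r-> B -p-> E -q-> C -r-> B -p-> E -p-> F -r-> F -q-> B -p-> E -p-> F -q-> B
End state B is not accepting.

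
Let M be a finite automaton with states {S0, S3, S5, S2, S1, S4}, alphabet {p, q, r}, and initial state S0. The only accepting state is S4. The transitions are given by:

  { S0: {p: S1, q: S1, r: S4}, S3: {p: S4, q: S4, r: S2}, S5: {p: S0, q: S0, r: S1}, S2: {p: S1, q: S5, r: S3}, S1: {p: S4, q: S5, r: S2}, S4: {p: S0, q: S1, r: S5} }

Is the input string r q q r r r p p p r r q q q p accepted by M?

start at S0
read 'r': S0 → S4
read 'q': S4 → S1
read 'q': S1 → S5
read 'r': S5 → S1
read 'r': S1 → S2
read 'r': S2 → S3
read 'p': S3 → S4
read 'p': S4 → S0
read 'p': S0 → S1
read 'r': S1 → S2
read 'r': S2 → S3
read 'q': S3 → S4
read 'q': S4 → S1
read 'q': S1 → S5
read 'p': S5 → S0
End state S0 is not accepting.

No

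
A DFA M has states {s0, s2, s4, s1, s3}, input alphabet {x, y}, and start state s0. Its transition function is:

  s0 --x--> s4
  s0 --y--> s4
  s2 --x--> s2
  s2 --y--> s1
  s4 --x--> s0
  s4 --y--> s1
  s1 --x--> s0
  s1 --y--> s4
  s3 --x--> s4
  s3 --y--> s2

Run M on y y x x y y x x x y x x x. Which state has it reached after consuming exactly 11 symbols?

s0

start at s0
read 'y': s0 → s4
read 'y': s4 → s1
read 'x': s1 → s0
read 'x': s0 → s4
read 'y': s4 → s1
read 'y': s1 → s4
read 'x': s4 → s0
read 'x': s0 → s4
read 'x': s4 → s0
read 'y': s0 → s4
read 'x': s4 → s0
After 11 symbols: s0.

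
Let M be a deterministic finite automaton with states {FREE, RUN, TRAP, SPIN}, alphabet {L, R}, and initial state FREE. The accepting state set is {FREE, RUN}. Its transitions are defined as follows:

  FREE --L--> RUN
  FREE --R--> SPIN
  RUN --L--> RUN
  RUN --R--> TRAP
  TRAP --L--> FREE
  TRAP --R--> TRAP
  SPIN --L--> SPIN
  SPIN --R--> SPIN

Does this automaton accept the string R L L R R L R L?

start at FREE
read 'R': FREE → SPIN
read 'L': SPIN → SPIN
read 'L': SPIN → SPIN
read 'R': SPIN → SPIN
read 'R': SPIN → SPIN
read 'L': SPIN → SPIN
read 'R': SPIN → SPIN
read 'L': SPIN → SPIN
End state SPIN is not accepting.

No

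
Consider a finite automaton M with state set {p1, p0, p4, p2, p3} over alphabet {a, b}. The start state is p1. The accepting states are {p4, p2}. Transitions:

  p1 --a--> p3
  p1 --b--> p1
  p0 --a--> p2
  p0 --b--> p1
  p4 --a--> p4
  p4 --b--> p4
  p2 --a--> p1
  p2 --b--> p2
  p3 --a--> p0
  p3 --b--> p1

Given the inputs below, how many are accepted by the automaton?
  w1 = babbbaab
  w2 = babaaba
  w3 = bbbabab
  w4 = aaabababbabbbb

w1:
  start at p1
  read 'b': p1 → p1
  read 'a': p1 → p3
  read 'b': p3 → p1
  read 'b': p1 → p1
  read 'b': p1 → p1
  read 'a': p1 → p3
  read 'a': p3 → p0
  read 'b': p0 → p1
  end p1, rejected
w2:
  start at p1
  read 'b': p1 → p1
  read 'a': p1 → p3
  read 'b': p3 → p1
  read 'a': p1 → p3
  read 'a': p3 → p0
  read 'b': p0 → p1
  read 'a': p1 → p3
  end p3, rejected
w3:
  start at p1
  read 'b': p1 → p1
  read 'b': p1 → p1
  read 'b': p1 → p1
  read 'a': p1 → p3
  read 'b': p3 → p1
  read 'a': p1 → p3
  read 'b': p3 → p1
  end p1, rejected
w4:
  start at p1
  read 'a': p1 → p3
  read 'a': p3 → p0
  read 'a': p0 → p2
  read 'b': p2 → p2
  read 'a': p2 → p1
  read 'b': p1 → p1
  read 'a': p1 → p3
  read 'b': p3 → p1
  read 'b': p1 → p1
  read 'a': p1 → p3
  read 'b': p3 → p1
  read 'b': p1 → p1
  read 'b': p1 → p1
  read 'b': p1 → p1
  end p1, rejected

0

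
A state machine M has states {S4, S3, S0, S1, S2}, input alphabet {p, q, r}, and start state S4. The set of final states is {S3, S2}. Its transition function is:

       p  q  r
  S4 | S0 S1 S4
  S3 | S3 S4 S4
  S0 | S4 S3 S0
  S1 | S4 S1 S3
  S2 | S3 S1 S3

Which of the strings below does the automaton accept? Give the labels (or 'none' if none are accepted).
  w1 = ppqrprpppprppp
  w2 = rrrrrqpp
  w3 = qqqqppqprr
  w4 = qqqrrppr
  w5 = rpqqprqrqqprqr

w5

w1: Trace: S4 -p-> S0 -p-> S4 -q-> S1 -r-> S3 -p-> S3 -r-> S4 -p-> S0 -p-> S4 -p-> S0 -p-> S4 -r-> S4 -p-> S0 -p-> S4 -p-> S0  → end S0, rejected
w2: Trace: S4 -r-> S4 -r-> S4 -r-> S4 -r-> S4 -r-> S4 -q-> S1 -p-> S4 -p-> S0  → end S0, rejected
w3: Trace: S4 -q-> S1 -q-> S1 -q-> S1 -q-> S1 -p-> S4 -p-> S0 -q-> S3 -p-> S3 -r-> S4 -r-> S4  → end S4, rejected
w4: Trace: S4 -q-> S1 -q-> S1 -q-> S1 -r-> S3 -r-> S4 -p-> S0 -p-> S4 -r-> S4  → end S4, rejected
w5: Trace: S4 -r-> S4 -p-> S0 -q-> S3 -q-> S4 -p-> S0 -r-> S0 -q-> S3 -r-> S4 -q-> S1 -q-> S1 -p-> S4 -r-> S4 -q-> S1 -r-> S3  → end S3, accepted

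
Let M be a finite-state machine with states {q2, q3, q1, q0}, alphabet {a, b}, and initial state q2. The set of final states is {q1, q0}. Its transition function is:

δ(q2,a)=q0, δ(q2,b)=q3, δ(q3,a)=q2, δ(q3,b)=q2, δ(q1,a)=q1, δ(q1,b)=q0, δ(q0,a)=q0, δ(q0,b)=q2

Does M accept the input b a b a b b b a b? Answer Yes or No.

No

Trace: q2 -b-> q3 -a-> q2 -b-> q3 -a-> q2 -b-> q3 -b-> q2 -b-> q3 -a-> q2 -b-> q3
End state q3 is not accepting.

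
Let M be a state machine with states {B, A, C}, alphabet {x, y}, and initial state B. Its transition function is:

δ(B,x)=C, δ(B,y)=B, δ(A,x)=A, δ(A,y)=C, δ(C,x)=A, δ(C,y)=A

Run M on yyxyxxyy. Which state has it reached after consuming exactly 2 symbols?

B → B → B
After 2 symbols: B.

B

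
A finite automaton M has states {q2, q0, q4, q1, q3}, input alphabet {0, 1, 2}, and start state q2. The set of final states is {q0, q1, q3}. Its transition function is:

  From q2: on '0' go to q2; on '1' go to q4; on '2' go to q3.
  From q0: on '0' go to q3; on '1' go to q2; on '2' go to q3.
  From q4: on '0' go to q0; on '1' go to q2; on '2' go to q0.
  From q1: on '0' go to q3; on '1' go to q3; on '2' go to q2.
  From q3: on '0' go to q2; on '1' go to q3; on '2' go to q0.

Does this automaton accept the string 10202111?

Yes

start at q2
read '1': q2 → q4
read '0': q4 → q0
read '2': q0 → q3
read '0': q3 → q2
read '2': q2 → q3
read '1': q3 → q3
read '1': q3 → q3
read '1': q3 → q3
End state q3 is accepting.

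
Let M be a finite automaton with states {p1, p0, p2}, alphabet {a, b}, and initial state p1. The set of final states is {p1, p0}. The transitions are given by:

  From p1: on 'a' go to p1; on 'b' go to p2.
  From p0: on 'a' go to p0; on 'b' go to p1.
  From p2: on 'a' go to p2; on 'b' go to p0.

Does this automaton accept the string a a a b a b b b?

No

start at p1
read 'a': p1 → p1
read 'a': p1 → p1
read 'a': p1 → p1
read 'b': p1 → p2
read 'a': p2 → p2
read 'b': p2 → p0
read 'b': p0 → p1
read 'b': p1 → p2
End state p2 is not accepting.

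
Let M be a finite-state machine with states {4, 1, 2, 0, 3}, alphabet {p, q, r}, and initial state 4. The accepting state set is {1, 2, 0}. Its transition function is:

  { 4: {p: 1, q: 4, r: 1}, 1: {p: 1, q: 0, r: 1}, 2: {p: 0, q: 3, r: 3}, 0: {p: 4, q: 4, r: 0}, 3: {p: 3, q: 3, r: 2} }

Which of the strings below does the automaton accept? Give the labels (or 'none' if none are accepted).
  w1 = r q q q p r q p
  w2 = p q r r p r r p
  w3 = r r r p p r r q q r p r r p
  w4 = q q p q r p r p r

w1: 4 → 1 → 0 → 4 → 4 → 1 → 1 → 0 → 4  → end 4, rejected
w2: 4 → 1 → 0 → 0 → 0 → 4 → 1 → 1 → 1  → end 1, accepted
w3: 4 → 1 → 1 → 1 → 1 → 1 → 1 → 1 → 0 → 4 → 1 → 1 → 1 → 1 → 1  → end 1, accepted
w4: 4 → 4 → 4 → 1 → 0 → 0 → 4 → 1 → 1 → 1  → end 1, accepted

w2, w3, w4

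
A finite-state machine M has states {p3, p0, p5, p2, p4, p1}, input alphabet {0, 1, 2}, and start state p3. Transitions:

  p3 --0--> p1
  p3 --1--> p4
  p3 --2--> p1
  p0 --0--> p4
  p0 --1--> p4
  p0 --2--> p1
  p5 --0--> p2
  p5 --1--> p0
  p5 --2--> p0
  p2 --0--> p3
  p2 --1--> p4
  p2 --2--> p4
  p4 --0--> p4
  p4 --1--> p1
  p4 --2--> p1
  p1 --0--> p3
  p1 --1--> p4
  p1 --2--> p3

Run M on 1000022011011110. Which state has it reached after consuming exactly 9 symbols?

p3 → p4 → p4 → p4 → p4 → p4 → p1 → p3 → p1 → p4
After 9 symbols: p4.

p4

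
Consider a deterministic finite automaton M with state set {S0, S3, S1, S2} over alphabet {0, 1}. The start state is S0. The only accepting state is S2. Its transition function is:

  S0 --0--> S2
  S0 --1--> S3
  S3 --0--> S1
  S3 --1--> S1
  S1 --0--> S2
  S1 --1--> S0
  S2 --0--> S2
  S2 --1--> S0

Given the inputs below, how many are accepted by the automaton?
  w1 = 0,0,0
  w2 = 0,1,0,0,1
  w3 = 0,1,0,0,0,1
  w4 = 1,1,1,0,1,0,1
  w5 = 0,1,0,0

2

w1:
  start at S0
  read '0': S0 → S2
  read '0': S2 → S2
  read '0': S2 → S2
  end S2, accepted
w2:
  start at S0
  read '0': S0 → S2
  read '1': S2 → S0
  read '0': S0 → S2
  read '0': S2 → S2
  read '1': S2 → S0
  end S0, rejected
w3:
  start at S0
  read '0': S0 → S2
  read '1': S2 → S0
  read '0': S0 → S2
  read '0': S2 → S2
  read '0': S2 → S2
  read '1': S2 → S0
  end S0, rejected
w4:
  start at S0
  read '1': S0 → S3
  read '1': S3 → S1
  read '1': S1 → S0
  read '0': S0 → S2
  read '1': S2 → S0
  read '0': S0 → S2
  read '1': S2 → S0
  end S0, rejected
w5:
  start at S0
  read '0': S0 → S2
  read '1': S2 → S0
  read '0': S0 → S2
  read '0': S2 → S2
  end S2, accepted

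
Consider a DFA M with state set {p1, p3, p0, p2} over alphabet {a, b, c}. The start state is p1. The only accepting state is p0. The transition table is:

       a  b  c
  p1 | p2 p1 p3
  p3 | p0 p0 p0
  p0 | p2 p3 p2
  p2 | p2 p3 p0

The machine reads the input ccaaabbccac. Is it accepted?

Trace: p1 -c-> p3 -c-> p0 -a-> p2 -a-> p2 -a-> p2 -b-> p3 -b-> p0 -c-> p2 -c-> p0 -a-> p2 -c-> p0
End state p0 is accepting.

Yes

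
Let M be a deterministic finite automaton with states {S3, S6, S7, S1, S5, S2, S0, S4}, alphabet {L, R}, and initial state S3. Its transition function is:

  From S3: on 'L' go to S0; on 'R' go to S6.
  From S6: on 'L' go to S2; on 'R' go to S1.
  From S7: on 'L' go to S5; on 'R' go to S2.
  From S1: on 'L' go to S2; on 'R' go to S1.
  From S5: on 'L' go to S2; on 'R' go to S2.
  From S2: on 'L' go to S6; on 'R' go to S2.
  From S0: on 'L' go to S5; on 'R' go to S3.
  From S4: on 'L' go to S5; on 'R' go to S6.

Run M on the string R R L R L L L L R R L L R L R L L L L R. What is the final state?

Trace: S3 -R-> S6 -R-> S1 -L-> S2 -R-> S2 -L-> S6 -L-> S2 -L-> S6 -L-> S2 -R-> S2 -R-> S2 -L-> S6 -L-> S2 -R-> S2 -L-> S6 -R-> S1 -L-> S2 -L-> S6 -L-> S2 -L-> S6 -R-> S1

S1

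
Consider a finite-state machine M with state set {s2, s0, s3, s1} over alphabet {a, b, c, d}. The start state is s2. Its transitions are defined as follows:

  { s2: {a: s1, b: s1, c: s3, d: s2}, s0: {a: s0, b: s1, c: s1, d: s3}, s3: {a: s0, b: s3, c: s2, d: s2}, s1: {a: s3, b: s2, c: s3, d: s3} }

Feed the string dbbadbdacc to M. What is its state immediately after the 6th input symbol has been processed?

s2 → s2 → s1 → s2 → s1 → s3 → s3
After 6 symbols: s3.

s3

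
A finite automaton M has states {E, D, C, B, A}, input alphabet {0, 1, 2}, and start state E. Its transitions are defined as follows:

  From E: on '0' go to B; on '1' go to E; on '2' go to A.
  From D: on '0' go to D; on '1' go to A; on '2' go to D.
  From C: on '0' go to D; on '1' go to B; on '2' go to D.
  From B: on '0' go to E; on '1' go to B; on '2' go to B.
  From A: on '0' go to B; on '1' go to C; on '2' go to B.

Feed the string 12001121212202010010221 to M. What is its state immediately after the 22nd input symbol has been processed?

B

Trace: E -1-> E -2-> A -0-> B -0-> E -1-> E -1-> E -2-> A -1-> C -2-> D -1-> A -2-> B -2-> B -0-> E -2-> A -0-> B -1-> B -0-> E -0-> B -1-> B -0-> E -2-> A -2-> B
After 22 symbols: B.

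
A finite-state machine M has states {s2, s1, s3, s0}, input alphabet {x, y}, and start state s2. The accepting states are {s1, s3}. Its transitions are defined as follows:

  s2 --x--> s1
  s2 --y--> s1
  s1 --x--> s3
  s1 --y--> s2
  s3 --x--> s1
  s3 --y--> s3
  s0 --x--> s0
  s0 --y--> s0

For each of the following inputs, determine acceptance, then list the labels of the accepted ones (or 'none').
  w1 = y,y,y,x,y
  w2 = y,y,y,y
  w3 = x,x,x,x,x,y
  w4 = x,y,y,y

w1: Trace: s2 -y-> s1 -y-> s2 -y-> s1 -x-> s3 -y-> s3  → end s3, accepted
w2: Trace: s2 -y-> s1 -y-> s2 -y-> s1 -y-> s2  → end s2, rejected
w3: Trace: s2 -x-> s1 -x-> s3 -x-> s1 -x-> s3 -x-> s1 -y-> s2  → end s2, rejected
w4: Trace: s2 -x-> s1 -y-> s2 -y-> s1 -y-> s2  → end s2, rejected

w1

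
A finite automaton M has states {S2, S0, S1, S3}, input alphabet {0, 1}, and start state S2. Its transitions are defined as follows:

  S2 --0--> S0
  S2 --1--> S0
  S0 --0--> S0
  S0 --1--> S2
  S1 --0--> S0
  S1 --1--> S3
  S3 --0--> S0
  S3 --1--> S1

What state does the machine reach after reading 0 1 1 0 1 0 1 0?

S0

start at S2
read '0': S2 → S0
read '1': S0 → S2
read '1': S2 → S0
read '0': S0 → S0
read '1': S0 → S2
read '0': S2 → S0
read '1': S0 → S2
read '0': S2 → S0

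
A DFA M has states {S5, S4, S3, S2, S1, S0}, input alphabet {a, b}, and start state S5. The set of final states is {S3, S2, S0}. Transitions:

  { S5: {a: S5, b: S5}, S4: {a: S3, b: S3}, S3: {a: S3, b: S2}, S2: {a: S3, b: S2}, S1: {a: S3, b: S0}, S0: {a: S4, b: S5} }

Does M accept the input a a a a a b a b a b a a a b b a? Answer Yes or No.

No

S5 → S5 → S5 → S5 → S5 → S5 → S5 → S5 → S5 → S5 → S5 → S5 → S5 → S5 → S5 → S5 → S5
End state S5 is not accepting.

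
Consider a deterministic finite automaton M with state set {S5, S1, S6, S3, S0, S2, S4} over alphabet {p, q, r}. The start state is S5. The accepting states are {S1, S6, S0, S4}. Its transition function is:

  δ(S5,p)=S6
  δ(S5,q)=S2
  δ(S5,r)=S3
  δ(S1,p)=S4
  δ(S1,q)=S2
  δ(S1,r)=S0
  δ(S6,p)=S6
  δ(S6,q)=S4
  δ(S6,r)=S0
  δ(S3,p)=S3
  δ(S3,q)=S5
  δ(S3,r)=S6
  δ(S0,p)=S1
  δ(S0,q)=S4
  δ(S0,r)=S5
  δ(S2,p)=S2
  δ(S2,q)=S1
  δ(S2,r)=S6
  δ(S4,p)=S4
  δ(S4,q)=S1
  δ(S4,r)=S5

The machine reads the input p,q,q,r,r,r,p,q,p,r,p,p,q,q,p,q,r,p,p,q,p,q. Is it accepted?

Yes

start at S5
read 'p': S5 → S6
read 'q': S6 → S4
read 'q': S4 → S1
read 'r': S1 → S0
read 'r': S0 → S5
read 'r': S5 → S3
read 'p': S3 → S3
read 'q': S3 → S5
read 'p': S5 → S6
read 'r': S6 → S0
read 'p': S0 → S1
read 'p': S1 → S4
read 'q': S4 → S1
read 'q': S1 → S2
read 'p': S2 → S2
read 'q': S2 → S1
read 'r': S1 → S0
read 'p': S0 → S1
read 'p': S1 → S4
read 'q': S4 → S1
read 'p': S1 → S4
read 'q': S4 → S1
End state S1 is accepting.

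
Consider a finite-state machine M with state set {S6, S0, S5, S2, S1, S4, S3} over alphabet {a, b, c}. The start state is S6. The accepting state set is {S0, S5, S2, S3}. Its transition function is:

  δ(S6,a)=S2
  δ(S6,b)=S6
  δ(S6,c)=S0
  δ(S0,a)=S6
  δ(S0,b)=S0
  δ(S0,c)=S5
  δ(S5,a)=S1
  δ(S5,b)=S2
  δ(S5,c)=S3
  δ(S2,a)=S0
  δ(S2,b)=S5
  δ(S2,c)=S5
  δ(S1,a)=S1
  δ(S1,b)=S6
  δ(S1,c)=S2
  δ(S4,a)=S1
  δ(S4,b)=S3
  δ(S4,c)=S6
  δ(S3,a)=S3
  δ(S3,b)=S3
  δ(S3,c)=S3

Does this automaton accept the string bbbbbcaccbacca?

Trace: S6 -b-> S6 -b-> S6 -b-> S6 -b-> S6 -b-> S6 -c-> S0 -a-> S6 -c-> S0 -c-> S5 -b-> S2 -a-> S0 -c-> S5 -c-> S3 -a-> S3
End state S3 is accepting.

Yes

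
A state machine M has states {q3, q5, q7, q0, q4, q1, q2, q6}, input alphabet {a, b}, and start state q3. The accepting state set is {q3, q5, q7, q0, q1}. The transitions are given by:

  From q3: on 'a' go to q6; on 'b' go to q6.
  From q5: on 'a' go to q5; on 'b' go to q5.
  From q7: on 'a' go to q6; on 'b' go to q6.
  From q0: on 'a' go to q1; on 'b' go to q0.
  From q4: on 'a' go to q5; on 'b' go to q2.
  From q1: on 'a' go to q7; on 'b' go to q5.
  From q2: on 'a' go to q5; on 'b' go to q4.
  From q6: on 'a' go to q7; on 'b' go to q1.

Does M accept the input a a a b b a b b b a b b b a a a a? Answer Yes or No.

Yes

start at q3
read 'a': q3 → q6
read 'a': q6 → q7
read 'a': q7 → q6
read 'b': q6 → q1
read 'b': q1 → q5
read 'a': q5 → q5
read 'b': q5 → q5
read 'b': q5 → q5
read 'b': q5 → q5
read 'a': q5 → q5
read 'b': q5 → q5
read 'b': q5 → q5
read 'b': q5 → q5
read 'a': q5 → q5
read 'a': q5 → q5
read 'a': q5 → q5
read 'a': q5 → q5
End state q5 is accepting.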